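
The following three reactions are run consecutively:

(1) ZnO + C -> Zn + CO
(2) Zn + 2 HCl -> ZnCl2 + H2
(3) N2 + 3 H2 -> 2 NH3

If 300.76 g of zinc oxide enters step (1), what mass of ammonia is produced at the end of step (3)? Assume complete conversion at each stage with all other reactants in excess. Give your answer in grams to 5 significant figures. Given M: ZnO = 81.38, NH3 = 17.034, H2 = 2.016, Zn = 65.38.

n(ZnO) = 300.76 / 81.38 = 3.69575 mol.
Reaction (1): ZnO→Zn ratio 1:1 ⇒ n(Zn) = 3.69575 mol.
Reaction (2): Zn→H2 ratio 1:1 ⇒ n(H2) = 3.69575 mol.
Reaction (3): H2→NH3 ratio 3:2 ⇒ n(NH3) = 2.46383 mol.
Mass of NH3 = 2.46383 × 17.034 = 41.9689 g.

41.969 g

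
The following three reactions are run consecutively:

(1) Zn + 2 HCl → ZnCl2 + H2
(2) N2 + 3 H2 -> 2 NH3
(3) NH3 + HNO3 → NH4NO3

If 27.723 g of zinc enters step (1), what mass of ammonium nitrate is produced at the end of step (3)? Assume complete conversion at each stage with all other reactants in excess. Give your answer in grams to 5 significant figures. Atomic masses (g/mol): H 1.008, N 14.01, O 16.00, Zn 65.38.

M(Zn) = 65.38 g/mol.
M(NH4NO3) = 2(14.01) + 4(1.008) + 3(16.00) = 80.052 g/mol.
n(Zn) = 27.723 / 65.38 = 0.424029 mol.
Reaction (1): Zn→H2 ratio 1:1 ⇒ n(H2) = 0.424029 mol.
Reaction (2): H2→NH3 ratio 3:2 ⇒ n(NH3) = 0.282686 mol.
Reaction (3): NH3→NH4NO3 ratio 1:1 ⇒ n(NH4NO3) = 0.282686 mol.
Mass of NH4NO3 = 0.282686 × 80.052 = 22.6296 g.

22.630 g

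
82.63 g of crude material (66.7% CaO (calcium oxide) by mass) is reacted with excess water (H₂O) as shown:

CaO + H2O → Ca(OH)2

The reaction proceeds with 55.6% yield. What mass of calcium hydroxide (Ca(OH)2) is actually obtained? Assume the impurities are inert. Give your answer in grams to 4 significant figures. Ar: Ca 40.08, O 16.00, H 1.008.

Pure CaO available = 82.63 g × 0.667 = 55.114 g.
M(CaO) = 40.08 + 16.00 = 56.08 g/mol.
M(Ca(OH)2) = 40.08 + 2(16.00) + 2(1.008) = 74.096 g/mol.
n(CaO) = 55.114 g / 56.08 g/mol = 0.98278 mol.
From the equation the CaO:Ca(OH)2 mole ratio is 1:1, so n(Ca(OH)2) = 0.98278 × 1/1 = 0.98278 mol.
Mass of Ca(OH)2 = 0.98278 mol × 74.096 g/mol = 72.820 g.
Actual mass collected = 72.820 g × 0.556 = 40.488 g.

40.49 g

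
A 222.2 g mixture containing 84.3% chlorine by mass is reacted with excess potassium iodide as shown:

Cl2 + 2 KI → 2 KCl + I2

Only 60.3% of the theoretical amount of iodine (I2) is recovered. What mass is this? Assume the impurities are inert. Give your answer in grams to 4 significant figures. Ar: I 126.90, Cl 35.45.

Pure Cl2 available = 222.2 g × 0.843 = 187.31 g.
M(Cl2) = 2(35.45) = 70.90 g/mol.
M(I2) = 2(126.90) = 253.80 g/mol.
n(Cl2) = 187.31 g / 70.90 g/mol = 2.6420 mol.
From the equation the Cl2:I2 mole ratio is 1:1, so n(I2) = 2.6420 × 1/1 = 2.6420 mol.
Mass of I2 = 2.6420 mol × 253.80 g/mol = 670.53 g.
Actual mass collected = 670.53 g × 0.603 = 404.33 g.

404.3 g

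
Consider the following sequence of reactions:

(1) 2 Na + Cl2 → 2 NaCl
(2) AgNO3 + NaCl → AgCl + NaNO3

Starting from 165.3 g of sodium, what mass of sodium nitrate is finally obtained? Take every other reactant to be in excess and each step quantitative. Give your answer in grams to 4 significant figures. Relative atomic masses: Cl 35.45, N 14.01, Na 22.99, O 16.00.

611.2 g

M(Na) = 22.99 g/mol.
M(NaNO3) = 22.99 + 14.01 + 3(16.00) = 85.00 g/mol.
n(Na) = 165.30 / 22.99 = 7.1901 mol.
Step 1 gives a 2:2 ratio of Na to NaCl, so n(NaCl) = 7.1901 mol.
In step 2 the NaCl:NaNO3 ratio is 1:1, so n(NaNO3) = 7.1901 mol.
Mass of NaNO3 = 7.1901 × 85.00 = 611.16 g.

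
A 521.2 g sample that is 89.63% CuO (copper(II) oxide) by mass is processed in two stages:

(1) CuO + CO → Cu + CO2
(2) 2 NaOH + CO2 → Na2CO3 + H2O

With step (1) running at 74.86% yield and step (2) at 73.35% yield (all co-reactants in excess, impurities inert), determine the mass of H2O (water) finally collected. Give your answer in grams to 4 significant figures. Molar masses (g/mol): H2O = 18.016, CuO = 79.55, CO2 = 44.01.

58.09 g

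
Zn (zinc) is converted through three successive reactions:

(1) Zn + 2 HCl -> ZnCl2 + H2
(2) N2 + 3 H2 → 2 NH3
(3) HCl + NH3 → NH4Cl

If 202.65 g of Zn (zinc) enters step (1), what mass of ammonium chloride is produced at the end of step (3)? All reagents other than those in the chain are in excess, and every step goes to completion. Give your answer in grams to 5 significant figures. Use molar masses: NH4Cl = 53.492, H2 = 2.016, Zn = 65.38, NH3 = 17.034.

110.53 g

n(Zn) = 202.65 / 65.38 = 3.09957 mol.
Reaction (1): Zn→H2 ratio 1:1 ⇒ n(H2) = 3.09957 mol.
Reaction (2): H2→NH3 ratio 3:2 ⇒ n(NH3) = 2.06638 mol.
Reaction (3): NH3→NH4Cl ratio 1:1 ⇒ n(NH4Cl) = 2.06638 mol.
Mass of NH4Cl = 2.06638 × 53.492 = 110.535 g.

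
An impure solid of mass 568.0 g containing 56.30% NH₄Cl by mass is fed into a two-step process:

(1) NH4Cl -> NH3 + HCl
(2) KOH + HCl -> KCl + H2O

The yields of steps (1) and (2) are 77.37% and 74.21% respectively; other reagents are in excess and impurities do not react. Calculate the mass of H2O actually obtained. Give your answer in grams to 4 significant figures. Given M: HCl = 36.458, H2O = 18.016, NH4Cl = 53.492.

61.84 g

Pure NH4Cl = 568.0 × 0.5630 = 319.78 g.
n(NH4Cl) = 319.78 / 53.492 = 5.9782 mol.
Step 1 (NH4Cl:HCl = 1:1): theoretical n(HCl) = 5.9782 mol; at 77.37% yield, n(HCl) = 4.6253 mol.
Step 2 (HCl:H2O = 1:1): theoretical n(H2O) = 4.6253 mol, so theoretical mass = 4.6253 × 18.016 = 83.330 g.
At 74.21% yield, actual mass of H2O = 83.330 × 0.7421 = 61.839 g.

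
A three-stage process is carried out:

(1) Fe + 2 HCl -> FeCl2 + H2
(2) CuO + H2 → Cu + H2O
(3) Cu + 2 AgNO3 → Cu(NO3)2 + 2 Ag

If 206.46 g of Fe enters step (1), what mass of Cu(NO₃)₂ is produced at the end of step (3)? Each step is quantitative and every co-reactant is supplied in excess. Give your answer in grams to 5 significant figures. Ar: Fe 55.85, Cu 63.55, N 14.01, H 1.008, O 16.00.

M(Fe) = 55.85 g/mol.
M(Cu(NO3)2) = 63.55 + 2(14.01) + 6(16.00) = 187.57 g/mol.
n(Fe) = 206.46 / 55.85 = 3.69669 mol.
Reaction (1): Fe→H2 ratio 1:1 ⇒ n(H2) = 3.69669 mol.
Reaction (2): H2→Cu ratio 1:1 ⇒ n(Cu) = 3.69669 mol.
Reaction (3): Cu→Cu(NO3)2 ratio 1:1 ⇒ n(Cu(NO3)2) = 3.69669 mol.
Mass of Cu(NO3)2 = 3.69669 × 187.57 = 693.388 g.

693.39 g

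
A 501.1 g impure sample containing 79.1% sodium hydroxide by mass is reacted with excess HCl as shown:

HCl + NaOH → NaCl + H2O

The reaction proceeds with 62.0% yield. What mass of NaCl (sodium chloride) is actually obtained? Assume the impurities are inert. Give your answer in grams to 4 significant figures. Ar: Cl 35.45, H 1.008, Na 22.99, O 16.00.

359.1 g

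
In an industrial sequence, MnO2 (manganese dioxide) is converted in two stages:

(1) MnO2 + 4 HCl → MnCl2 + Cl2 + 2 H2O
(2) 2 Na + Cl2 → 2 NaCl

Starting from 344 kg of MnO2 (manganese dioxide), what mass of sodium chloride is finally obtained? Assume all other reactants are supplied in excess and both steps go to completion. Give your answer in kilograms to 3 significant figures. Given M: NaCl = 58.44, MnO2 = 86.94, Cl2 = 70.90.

462 kg

344 kg = 344000 g.
n(MnO2) = 344000 / 86.94 = 3957 mol.
Step 1 gives a 1:1 ratio of MnO2 to Cl2, so n(Cl2) = 3957 mol.
In step 2 the Cl2:NaCl ratio is 1:2, so n(NaCl) = 7914 mol.
Mass of NaCl = 7914 × 58.44 = 462500 g = 462 kg.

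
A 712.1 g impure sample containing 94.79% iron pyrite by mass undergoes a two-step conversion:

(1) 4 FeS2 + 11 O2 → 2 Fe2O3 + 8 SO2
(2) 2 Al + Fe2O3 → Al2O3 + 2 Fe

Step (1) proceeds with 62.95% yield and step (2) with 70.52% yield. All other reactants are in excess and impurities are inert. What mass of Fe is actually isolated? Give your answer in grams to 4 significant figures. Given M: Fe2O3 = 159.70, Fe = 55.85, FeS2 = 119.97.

139.5 g

Pure FeS2 = 712.1 × 0.9479 = 675.00 g.
n(FeS2) = 675.00 / 119.97 = 5.6264 mol.
Step 1 (FeS2:Fe2O3 = 4:2): theoretical n(Fe2O3) = 2.8132 mol; at 62.95% yield, n(Fe2O3) = 1.7709 mol.
Step 2 (Fe2O3:Fe = 1:2): theoretical n(Fe) = 3.5418 mol, so theoretical mass = 3.5418 × 55.85 = 197.81 g.
At 70.52% yield, actual mass of Fe = 197.81 × 0.7052 = 139.50 g.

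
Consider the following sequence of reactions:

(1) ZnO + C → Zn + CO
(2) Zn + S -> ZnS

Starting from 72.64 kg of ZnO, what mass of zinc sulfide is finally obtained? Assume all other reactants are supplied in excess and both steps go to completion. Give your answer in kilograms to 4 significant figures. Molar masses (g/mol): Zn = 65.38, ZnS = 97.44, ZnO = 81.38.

86.98 kg

72.64 kg = 72640 g.
n(ZnO) = 72640 / 81.38 = 892.60 mol.
Step 1 gives a 1:1 ratio of ZnO to Zn, so n(Zn) = 892.60 mol.
In step 2 the Zn:ZnS ratio is 1:1, so n(ZnS) = 892.60 mol.
Mass of ZnS = 892.60 × 97.44 = 86975 g = 86.98 kg.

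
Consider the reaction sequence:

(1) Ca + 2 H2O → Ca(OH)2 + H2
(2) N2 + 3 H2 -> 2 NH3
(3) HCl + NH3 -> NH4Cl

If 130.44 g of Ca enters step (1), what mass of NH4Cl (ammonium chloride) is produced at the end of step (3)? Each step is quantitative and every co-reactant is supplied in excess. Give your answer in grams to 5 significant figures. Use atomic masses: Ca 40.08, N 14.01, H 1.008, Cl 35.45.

M(Ca) = 40.08 g/mol.
M(NH4Cl) = 14.01 + 4(1.008) + 35.45 = 53.492 g/mol.
n(Ca) = 130.44 / 40.08 = 3.25449 mol.
Reaction (1): Ca→H2 ratio 1:1 ⇒ n(H2) = 3.25449 mol.
Reaction (2): H2→NH3 ratio 3:2 ⇒ n(NH3) = 2.16966 mol.
Reaction (3): NH3→NH4Cl ratio 1:1 ⇒ n(NH4Cl) = 2.16966 mol.
Mass of NH4Cl = 2.16966 × 53.492 = 116.059 g.

116.06 g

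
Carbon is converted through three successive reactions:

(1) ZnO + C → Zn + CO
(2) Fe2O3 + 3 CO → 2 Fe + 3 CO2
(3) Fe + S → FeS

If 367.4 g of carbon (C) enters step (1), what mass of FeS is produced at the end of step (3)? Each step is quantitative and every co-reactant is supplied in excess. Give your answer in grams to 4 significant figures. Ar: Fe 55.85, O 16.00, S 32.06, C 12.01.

M(C) = 12.01 g/mol.
M(FeS) = 55.85 + 32.06 = 87.91 g/mol.
n(C) = 367.4 / 12.01 = 30.591 mol.
Reaction (1): C→CO ratio 1:1 ⇒ n(CO) = 30.591 mol.
Reaction (2): CO→Fe ratio 3:2 ⇒ n(Fe) = 20.394 mol.
Reaction (3): Fe→FeS ratio 1:1 ⇒ n(FeS) = 20.394 mol.
Mass of FeS = 20.394 × 87.91 = 1792.8 g.

1793 g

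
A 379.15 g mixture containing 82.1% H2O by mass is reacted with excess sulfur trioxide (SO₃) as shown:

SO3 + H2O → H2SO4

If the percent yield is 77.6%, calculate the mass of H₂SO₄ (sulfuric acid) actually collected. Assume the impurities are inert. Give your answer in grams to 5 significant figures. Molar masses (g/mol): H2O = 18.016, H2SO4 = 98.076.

Pure H2O available = 379.15 g × 0.821 = 311.282 g.
n(H2O) = 311.282 g / 18.016 g/mol = 17.2781 mol.
From the equation the H2O:H2SO4 mole ratio is 1:1, so n(H2SO4) = 17.2781 × 1/1 = 17.2781 mol.
Mass of H2SO4 = 17.2781 mol × 98.076 g/mol = 1694.57 g.
Actual mass collected = 1694.57 g × 0.776 = 1314.98 g.

1315.0 g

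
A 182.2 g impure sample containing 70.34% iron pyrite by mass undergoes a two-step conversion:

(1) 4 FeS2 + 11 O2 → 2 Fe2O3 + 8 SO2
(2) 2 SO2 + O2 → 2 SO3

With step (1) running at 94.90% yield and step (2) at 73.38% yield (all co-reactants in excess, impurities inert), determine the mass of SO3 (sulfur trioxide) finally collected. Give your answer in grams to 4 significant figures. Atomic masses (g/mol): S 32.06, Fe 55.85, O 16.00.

Pure FeS2 = 182.2 × 0.7034 = 128.16 g.
M(FeS2) = 55.85 + 2(32.06) = 119.97 g/mol.
M(SO3) = 32.06 + 3(16.00) = 80.06 g/mol.
n(FeS2) = 128.16 / 119.97 = 1.0683 mol.
Step 1 (FeS2:SO2 = 4:8): theoretical n(SO2) = 2.1365 mol; at 94.90% yield, n(SO2) = 2.0276 mol.
Step 2 (SO2:SO3 = 2:2): theoretical n(SO3) = 2.0276 mol, so theoretical mass = 2.0276 × 80.06 = 162.33 g.
At 73.38% yield, actual mass of SO3 = 162.33 × 0.7338 = 119.12 g.

119.1 g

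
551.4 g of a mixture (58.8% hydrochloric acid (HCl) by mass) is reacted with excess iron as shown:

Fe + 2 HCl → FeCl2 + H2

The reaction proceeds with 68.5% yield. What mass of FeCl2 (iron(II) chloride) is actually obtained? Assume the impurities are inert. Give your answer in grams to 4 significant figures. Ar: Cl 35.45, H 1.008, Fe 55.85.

386.1 g

Pure HCl available = 551.4 g × 0.588 = 324.22 g.
M(HCl) = 1.008 + 35.45 = 36.458 g/mol.
M(FeCl2) = 55.85 + 2(35.45) = 126.75 g/mol.
n(HCl) = 324.22 g / 36.458 g/mol = 8.8931 mol.
From the equation the HCl:FeCl2 mole ratio is 2:1, so n(FeCl2) = 8.8931 × 1/2 = 4.4465 mol.
Mass of FeCl2 = 4.4465 mol × 126.75 g/mol = 563.60 g.
Actual mass collected = 563.60 g × 0.685 = 386.06 g.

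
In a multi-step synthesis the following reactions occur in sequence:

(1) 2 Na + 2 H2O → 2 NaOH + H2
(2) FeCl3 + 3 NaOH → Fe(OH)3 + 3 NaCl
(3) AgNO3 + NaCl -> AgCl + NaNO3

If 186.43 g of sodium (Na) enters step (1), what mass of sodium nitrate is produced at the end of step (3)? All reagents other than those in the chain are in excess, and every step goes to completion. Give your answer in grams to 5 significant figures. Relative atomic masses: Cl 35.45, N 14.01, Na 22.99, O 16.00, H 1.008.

689.28 g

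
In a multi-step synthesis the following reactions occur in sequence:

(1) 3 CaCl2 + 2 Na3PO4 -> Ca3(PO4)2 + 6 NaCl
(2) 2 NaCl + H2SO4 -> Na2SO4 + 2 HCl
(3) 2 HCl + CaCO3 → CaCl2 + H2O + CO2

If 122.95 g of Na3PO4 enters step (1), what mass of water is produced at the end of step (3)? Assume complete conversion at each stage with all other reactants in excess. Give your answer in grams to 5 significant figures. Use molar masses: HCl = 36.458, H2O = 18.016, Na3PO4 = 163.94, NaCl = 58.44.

20.267 g

n(Na3PO4) = 122.95 / 163.94 = 0.749970 mol.
Reaction (1): Na3PO4→NaCl ratio 2:6 ⇒ n(NaCl) = 2.24991 mol.
Reaction (2): NaCl→HCl ratio 2:2 ⇒ n(HCl) = 2.24991 mol.
Reaction (3): HCl→H2O ratio 2:1 ⇒ n(H2O) = 1.12495 mol.
Mass of H2O = 1.12495 × 18.016 = 20.2672 g.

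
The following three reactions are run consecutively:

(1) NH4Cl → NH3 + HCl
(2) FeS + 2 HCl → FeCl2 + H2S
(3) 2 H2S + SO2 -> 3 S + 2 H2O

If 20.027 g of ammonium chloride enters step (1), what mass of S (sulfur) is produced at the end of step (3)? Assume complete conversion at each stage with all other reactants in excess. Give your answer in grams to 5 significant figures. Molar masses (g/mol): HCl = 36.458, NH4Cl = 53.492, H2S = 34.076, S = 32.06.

9.0023 g

n(NH4Cl) = 20.027 / 53.492 = 0.374392 mol.
Reaction (1): NH4Cl→HCl ratio 1:1 ⇒ n(HCl) = 0.374392 mol.
Reaction (2): HCl→H2S ratio 2:1 ⇒ n(H2S) = 0.187196 mol.
Reaction (3): H2S→S ratio 2:3 ⇒ n(S) = 0.280794 mol.
Mass of S = 0.280794 × 32.06 = 9.00227 g.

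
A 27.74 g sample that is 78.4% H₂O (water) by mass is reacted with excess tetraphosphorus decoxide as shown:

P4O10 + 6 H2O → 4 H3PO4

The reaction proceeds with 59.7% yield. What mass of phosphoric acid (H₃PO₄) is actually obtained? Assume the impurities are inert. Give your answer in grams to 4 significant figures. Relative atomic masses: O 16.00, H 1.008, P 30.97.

47.08 g

Pure H2O available = 27.74 g × 0.784 = 21.748 g.
M(H2O) = 2(1.008) + 16.00 = 18.016 g/mol.
M(H3PO4) = 3(1.008) + 30.97 + 4(16.00) = 97.994 g/mol.
n(H2O) = 21.748 g / 18.016 g/mol = 1.2072 mol.
From the equation the H2O:H3PO4 mole ratio is 6:4, so n(H3PO4) = 1.2072 × 4/6 = 0.80477 mol.
Mass of H3PO4 = 0.80477 mol × 97.994 g/mol = 78.863 g.
Actual mass collected = 78.863 g × 0.597 = 47.081 g.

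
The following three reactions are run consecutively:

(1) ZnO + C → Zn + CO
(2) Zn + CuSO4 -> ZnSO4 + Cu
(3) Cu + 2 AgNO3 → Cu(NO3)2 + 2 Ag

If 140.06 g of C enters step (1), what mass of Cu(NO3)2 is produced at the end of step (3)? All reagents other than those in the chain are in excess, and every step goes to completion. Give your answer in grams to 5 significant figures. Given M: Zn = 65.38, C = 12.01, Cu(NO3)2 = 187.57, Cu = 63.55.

n(C) = 140.06 / 12.01 = 11.6619 mol.
Reaction (1): C→Zn ratio 1:1 ⇒ n(Zn) = 11.6619 mol.
Reaction (2): Zn→Cu ratio 1:1 ⇒ n(Cu) = 11.6619 mol.
Reaction (3): Cu→Cu(NO3)2 ratio 1:1 ⇒ n(Cu(NO3)2) = 11.6619 mol.
Mass of Cu(NO3)2 = 11.6619 × 187.57 = 2187.43 g.

2187.4 g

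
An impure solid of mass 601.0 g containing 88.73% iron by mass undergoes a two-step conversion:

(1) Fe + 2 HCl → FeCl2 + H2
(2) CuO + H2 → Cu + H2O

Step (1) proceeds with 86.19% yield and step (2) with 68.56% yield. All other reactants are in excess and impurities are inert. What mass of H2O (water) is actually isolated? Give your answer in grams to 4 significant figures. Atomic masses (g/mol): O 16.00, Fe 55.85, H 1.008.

101.7 g

Pure Fe = 601.0 × 0.8873 = 533.27 g.
M(Fe) = 55.85 g/mol.
M(H2O) = 2(1.008) + 16.00 = 18.016 g/mol.
n(Fe) = 533.27 / 55.85 = 9.5482 mol.
Step 1 (Fe:H2 = 1:1): theoretical n(H2) = 9.5482 mol; at 86.19% yield, n(H2) = 8.2296 mol.
Step 2 (H2:H2O = 1:1): theoretical n(H2O) = 8.2296 mol, so theoretical mass = 8.2296 × 18.016 = 148.26 g.
At 68.56% yield, actual mass of H2O = 148.26 × 0.6856 = 101.65 g.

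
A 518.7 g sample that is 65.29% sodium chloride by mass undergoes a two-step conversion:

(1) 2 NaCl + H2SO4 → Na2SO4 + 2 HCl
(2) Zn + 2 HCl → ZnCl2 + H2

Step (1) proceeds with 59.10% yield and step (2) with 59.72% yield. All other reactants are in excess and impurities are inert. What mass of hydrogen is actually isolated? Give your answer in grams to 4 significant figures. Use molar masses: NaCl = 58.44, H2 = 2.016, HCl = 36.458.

Pure NaCl = 518.7 × 0.6529 = 338.66 g.
n(NaCl) = 338.66 / 58.44 = 5.7950 mol.
Step 1 (NaCl:HCl = 2:2): theoretical n(HCl) = 5.7950 mol; at 59.10% yield, n(HCl) = 3.4248 mol.
Step 2 (HCl:H2 = 2:1): theoretical n(H2) = 1.7124 mol, so theoretical mass = 1.7124 × 2.016 = 3.4522 g.
At 59.72% yield, actual mass of H2 = 3.4522 × 0.5972 = 2.0617 g.

2.062 g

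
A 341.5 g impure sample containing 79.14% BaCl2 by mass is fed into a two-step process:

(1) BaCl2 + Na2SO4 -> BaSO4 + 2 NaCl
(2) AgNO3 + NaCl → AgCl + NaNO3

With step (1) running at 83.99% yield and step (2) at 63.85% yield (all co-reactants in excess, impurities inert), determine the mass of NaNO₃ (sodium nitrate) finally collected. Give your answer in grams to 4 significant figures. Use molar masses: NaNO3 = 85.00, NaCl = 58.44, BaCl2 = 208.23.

118.3 g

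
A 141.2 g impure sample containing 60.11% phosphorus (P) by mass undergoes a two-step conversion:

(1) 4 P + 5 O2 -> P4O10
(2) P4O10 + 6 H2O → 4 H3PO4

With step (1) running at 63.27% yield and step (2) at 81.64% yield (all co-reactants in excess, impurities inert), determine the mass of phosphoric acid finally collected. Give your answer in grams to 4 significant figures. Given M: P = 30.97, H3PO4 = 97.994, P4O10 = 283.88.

138.7 g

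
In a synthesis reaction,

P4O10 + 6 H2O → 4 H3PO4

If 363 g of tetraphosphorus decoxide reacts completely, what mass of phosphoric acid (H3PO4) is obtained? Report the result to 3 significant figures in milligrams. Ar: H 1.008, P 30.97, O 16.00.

M(P4O10) = 4(30.97) + 10(16.00) = 283.88 g/mol.
M(H3PO4) = 3(1.008) + 30.97 + 4(16.00) = 97.994 g/mol.
n(P4O10) = 363.0 g / 283.88 g/mol = 1.279 mol.
From the equation the P4O10:H3PO4 mole ratio is 1:4, so n(H3PO4) = 1.279 × 4/1 = 5.115 mol.
Mass of H3PO4 = 5.115 mol × 97.994 g/mol = 501.2 g.
Converting to mg: 501.2 g = 501000 mg.

501000 mg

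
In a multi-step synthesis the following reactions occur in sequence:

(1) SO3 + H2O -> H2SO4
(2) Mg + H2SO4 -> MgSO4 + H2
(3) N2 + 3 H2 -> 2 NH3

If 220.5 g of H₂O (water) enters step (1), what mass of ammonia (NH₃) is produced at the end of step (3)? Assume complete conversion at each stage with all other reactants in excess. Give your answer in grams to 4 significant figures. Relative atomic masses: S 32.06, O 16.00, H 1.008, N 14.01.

139.0 g

M(H2O) = 2(1.008) + 16.00 = 18.016 g/mol.
M(NH3) = 14.01 + 3(1.008) = 17.034 g/mol.
n(H2O) = 220.5 / 18.016 = 12.239 mol.
Reaction (1): H2O→H2SO4 ratio 1:1 ⇒ n(H2SO4) = 12.239 mol.
Reaction (2): H2SO4→H2 ratio 1:1 ⇒ n(H2) = 12.239 mol.
Reaction (3): H2→NH3 ratio 3:2 ⇒ n(NH3) = 8.1594 mol.
Mass of NH3 = 8.1594 × 17.034 = 138.99 g.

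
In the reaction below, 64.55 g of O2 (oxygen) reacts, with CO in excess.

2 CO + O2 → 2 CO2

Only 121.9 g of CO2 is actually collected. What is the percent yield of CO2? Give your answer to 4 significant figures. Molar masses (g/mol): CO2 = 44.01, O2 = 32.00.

68.66 %

n(O2) = 64.550 g / 32.00 g/mol = 2.0172 mol.
From the equation the O2:CO2 mole ratio is 1:2, so n(CO2) = 2.0172 × 2/1 = 4.0344 mol.
Mass of CO2 = 4.0344 mol × 44.01 g/mol = 177.55 g.
This is the theoretical yield. Percent yield = 121.9 g / 177.55 g × 100% = 68.656%.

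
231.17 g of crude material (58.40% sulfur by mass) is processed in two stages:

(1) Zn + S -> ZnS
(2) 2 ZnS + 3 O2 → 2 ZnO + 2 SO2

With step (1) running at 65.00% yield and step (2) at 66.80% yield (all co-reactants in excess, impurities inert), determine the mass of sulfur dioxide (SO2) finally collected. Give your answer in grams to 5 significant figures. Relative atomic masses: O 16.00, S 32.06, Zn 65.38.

117.13 g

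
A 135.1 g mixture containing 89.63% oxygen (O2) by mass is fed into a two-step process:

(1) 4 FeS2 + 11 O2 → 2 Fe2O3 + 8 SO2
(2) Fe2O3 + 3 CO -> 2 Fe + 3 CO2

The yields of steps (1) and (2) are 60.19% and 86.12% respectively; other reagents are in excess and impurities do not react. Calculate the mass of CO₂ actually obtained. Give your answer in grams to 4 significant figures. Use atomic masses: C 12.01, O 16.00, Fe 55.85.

Pure O2 = 135.1 × 0.8963 = 121.09 g.
M(O2) = 2(16.00) = 32.00 g/mol.
M(CO2) = 12.01 + 2(16.00) = 44.01 g/mol.
n(O2) = 121.09 / 32.00 = 3.7841 mol.
Step 1 (O2:Fe2O3 = 11:2): theoretical n(Fe2O3) = 0.68801 mol; at 60.19% yield, n(Fe2O3) = 0.41411 mol.
Step 2 (Fe2O3:CO2 = 1:3): theoretical n(CO2) = 1.2423 mol, so theoretical mass = 1.2423 × 44.01 = 54.676 g.
At 86.12% yield, actual mass of CO2 = 54.676 × 0.8612 = 47.087 g.

47.09 g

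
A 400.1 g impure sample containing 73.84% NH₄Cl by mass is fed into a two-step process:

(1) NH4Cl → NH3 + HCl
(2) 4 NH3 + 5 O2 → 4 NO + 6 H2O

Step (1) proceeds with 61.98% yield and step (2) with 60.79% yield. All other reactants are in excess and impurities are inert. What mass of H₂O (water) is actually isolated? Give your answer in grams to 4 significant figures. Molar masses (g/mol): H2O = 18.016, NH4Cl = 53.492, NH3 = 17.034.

Pure NH4Cl = 400.1 × 0.7384 = 295.43 g.
n(NH4Cl) = 295.43 / 53.492 = 5.5230 mol.
Step 1 (NH4Cl:NH3 = 1:1): theoretical n(NH3) = 5.5230 mol; at 61.98% yield, n(NH3) = 3.4231 mol.
Step 2 (NH3:H2O = 4:6): theoretical n(H2O) = 5.1347 mol, so theoretical mass = 5.1347 × 18.016 = 92.507 g.
At 60.79% yield, actual mass of H2O = 92.507 × 0.6079 = 56.235 g.

56.23 g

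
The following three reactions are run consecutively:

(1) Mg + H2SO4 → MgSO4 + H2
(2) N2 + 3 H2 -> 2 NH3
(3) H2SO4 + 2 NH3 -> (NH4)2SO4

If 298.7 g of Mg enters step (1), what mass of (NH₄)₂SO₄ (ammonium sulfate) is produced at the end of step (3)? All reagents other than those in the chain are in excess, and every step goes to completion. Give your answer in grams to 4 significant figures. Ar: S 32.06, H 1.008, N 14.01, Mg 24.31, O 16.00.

541.2 g

M(Mg) = 24.31 g/mol.
M((NH4)2SO4) = 2(14.01) + 8(1.008) + 32.06 + 4(16.00) = 132.144 g/mol.
n(Mg) = 298.7 / 24.31 = 12.287 mol.
Reaction (1): Mg→H2 ratio 1:1 ⇒ n(H2) = 12.287 mol.
Reaction (2): H2→NH3 ratio 3:2 ⇒ n(NH3) = 8.1914 mol.
Reaction (3): NH3→(NH4)2SO4 ratio 2:1 ⇒ n((NH4)2SO4) = 4.0957 mol.
Mass of (NH4)2SO4 = 4.0957 × 132.144 = 541.22 g.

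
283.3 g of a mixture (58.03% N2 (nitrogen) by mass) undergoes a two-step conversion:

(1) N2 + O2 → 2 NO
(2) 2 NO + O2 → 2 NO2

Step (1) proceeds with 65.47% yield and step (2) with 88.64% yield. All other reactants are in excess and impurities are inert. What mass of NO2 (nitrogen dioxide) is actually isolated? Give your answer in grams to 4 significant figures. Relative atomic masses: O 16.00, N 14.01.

313.3 g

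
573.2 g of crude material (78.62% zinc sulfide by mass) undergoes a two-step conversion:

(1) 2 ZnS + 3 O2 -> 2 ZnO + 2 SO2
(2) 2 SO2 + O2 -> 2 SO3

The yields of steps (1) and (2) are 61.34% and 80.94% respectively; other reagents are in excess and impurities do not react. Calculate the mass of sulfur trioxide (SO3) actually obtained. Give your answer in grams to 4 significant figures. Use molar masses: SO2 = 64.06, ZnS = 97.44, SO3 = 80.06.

183.8 g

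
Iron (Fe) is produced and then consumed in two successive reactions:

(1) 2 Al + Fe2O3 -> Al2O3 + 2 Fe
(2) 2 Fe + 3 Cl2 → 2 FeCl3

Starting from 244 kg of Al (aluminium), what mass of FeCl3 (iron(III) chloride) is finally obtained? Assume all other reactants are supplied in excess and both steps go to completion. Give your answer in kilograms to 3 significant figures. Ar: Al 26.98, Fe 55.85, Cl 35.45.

1470 kg

M(Al) = 26.98 g/mol.
M(FeCl3) = 55.85 + 3(35.45) = 162.20 g/mol.
244 kg = 244000 g.
n(Al) = 244000 / 26.98 = 9044 mol.
Step 1 gives a 2:2 ratio of Al to Fe, so n(Fe) = 9044 mol.
In step 2 the Fe:FeCl3 ratio is 2:2, so n(FeCl3) = 9044 mol.
Mass of FeCl3 = 9044 × 162.20 = 1.467 × 10^6 g = 1470 kg.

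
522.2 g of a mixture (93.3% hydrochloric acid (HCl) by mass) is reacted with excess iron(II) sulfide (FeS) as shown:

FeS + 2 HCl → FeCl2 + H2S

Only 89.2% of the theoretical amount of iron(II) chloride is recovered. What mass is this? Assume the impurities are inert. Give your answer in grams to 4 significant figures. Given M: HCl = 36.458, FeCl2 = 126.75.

755.5 g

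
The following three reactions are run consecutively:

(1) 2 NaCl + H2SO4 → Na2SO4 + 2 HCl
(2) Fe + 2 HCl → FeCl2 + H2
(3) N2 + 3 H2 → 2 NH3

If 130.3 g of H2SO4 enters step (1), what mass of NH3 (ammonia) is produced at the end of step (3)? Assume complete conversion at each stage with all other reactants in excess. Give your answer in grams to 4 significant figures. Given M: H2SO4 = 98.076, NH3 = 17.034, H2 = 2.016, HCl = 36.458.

n(H2SO4) = 130.3 / 98.076 = 1.3286 mol.
Reaction (1): H2SO4→HCl ratio 1:2 ⇒ n(HCl) = 2.6571 mol.
Reaction (2): HCl→H2 ratio 2:1 ⇒ n(H2) = 1.3286 mol.
Reaction (3): H2→NH3 ratio 3:2 ⇒ n(NH3) = 0.88571 mol.
Mass of NH3 = 0.88571 × 17.034 = 15.087 g.

15.09 g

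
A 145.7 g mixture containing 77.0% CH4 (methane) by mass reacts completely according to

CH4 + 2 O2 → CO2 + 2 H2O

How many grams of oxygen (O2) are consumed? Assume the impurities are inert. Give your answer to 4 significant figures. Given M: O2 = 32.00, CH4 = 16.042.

Mass of pure CH4 = 145.7 g × 0.770 = 112.19 g.
n(CH4) = 112.19 g / 16.042 g/mol = 6.9935 mol.
From the equation the CH4:O2 mole ratio is 1:2, so n(O2) = 6.9935 × 2/1 = 13.987 mol.
Mass of O2 = 13.987 mol × 32.00 g/mol = 447.58 g.

447.6 g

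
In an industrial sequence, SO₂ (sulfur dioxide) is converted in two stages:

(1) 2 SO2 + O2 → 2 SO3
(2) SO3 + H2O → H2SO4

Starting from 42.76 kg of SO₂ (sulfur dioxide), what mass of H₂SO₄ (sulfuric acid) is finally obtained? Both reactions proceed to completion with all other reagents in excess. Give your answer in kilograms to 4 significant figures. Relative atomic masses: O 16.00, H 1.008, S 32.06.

65.47 kg

M(SO2) = 32.06 + 2(16.00) = 64.06 g/mol.
M(H2SO4) = 2(1.008) + 32.06 + 4(16.00) = 98.076 g/mol.
42.76 kg = 42760 g.
n(SO2) = 42760 / 64.06 = 667.50 mol.
Step 1 gives a 2:2 ratio of SO2 to SO3, so n(SO3) = 667.50 mol.
In step 2 the SO3:H2SO4 ratio is 1:1, so n(H2SO4) = 667.50 mol.
Mass of H2SO4 = 667.50 × 98.076 = 65466 g = 65.47 kg.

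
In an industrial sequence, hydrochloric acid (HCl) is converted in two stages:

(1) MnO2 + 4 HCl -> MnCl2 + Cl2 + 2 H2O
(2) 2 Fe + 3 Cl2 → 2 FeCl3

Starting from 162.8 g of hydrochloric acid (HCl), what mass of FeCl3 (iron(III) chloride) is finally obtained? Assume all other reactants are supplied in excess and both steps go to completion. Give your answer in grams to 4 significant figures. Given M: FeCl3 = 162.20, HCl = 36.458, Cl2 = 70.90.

n(HCl) = 162.80 / 36.458 = 4.4654 mol.
Step 1 gives a 4:1 ratio of HCl to Cl2, so n(Cl2) = 1.1164 mol.
In step 2 the Cl2:FeCl3 ratio is 3:2, so n(FeCl3) = 0.74424 mol.
Mass of FeCl3 = 0.74424 × 162.20 = 120.71 g.

120.7 g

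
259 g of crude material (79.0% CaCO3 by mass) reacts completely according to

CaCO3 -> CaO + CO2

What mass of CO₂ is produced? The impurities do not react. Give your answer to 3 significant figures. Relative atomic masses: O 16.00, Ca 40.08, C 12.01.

90.0 g

Mass of pure CaCO3 = 259 g × 0.790 = 204.6 g.
M(CaCO3) = 40.08 + 12.01 + 3(16.00) = 100.09 g/mol.
M(CO2) = 12.01 + 2(16.00) = 44.01 g/mol.
n(CaCO3) = 204.6 g / 100.09 g/mol = 2.044 mol.
From the equation the CaCO3:CO2 mole ratio is 1:1, so n(CO2) = 2.044 × 1/1 = 2.044 mol.
Mass of CO2 = 2.044 mol × 44.01 g/mol = 89.97 g.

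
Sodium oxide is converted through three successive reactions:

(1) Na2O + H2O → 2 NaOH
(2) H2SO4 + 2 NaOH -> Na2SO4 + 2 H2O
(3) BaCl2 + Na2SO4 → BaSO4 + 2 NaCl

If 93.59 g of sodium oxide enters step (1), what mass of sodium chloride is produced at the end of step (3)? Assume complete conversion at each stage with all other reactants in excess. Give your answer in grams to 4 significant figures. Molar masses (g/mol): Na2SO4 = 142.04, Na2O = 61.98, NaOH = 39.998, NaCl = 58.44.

176.5 g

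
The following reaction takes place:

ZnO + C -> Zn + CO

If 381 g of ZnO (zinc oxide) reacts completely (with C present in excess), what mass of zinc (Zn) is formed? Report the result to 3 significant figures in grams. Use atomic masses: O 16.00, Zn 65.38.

M(ZnO) = 65.38 + 16.00 = 81.38 g/mol.
M(Zn) = 65.38 g/mol.
n(ZnO) = 381.0 g / 81.38 g/mol = 4.682 mol.
From the equation the ZnO:Zn mole ratio is 1:1, so n(Zn) = 4.682 × 1/1 = 4.682 mol.
Mass of Zn = 4.682 mol × 65.38 g/mol = 306.1 g.

306 g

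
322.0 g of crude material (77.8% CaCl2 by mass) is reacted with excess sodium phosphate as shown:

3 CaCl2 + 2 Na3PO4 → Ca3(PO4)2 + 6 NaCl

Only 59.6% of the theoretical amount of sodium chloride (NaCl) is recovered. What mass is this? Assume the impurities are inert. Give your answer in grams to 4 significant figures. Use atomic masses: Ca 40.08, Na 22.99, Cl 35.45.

Pure CaCl2 available = 322.0 g × 0.778 = 250.52 g.
M(CaCl2) = 40.08 + 2(35.45) = 110.98 g/mol.
M(NaCl) = 22.99 + 35.45 = 58.44 g/mol.
n(CaCl2) = 250.52 g / 110.98 g/mol = 2.2573 mol.
From the equation the CaCl2:NaCl mole ratio is 3:6, so n(NaCl) = 2.2573 × 6/3 = 4.5146 mol.
Mass of NaCl = 4.5146 mol × 58.44 g/mol = 263.83 g.
Actual mass collected = 263.83 g × 0.596 = 157.25 g.

157.2 g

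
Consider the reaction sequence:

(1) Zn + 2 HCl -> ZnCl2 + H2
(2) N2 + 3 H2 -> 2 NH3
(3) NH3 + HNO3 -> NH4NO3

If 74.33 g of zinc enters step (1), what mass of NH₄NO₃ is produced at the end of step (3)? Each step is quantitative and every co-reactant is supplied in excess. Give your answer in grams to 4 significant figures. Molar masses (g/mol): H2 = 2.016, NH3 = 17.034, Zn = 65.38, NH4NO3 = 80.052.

60.67 g

n(Zn) = 74.33 / 65.38 = 1.1369 mol.
Reaction (1): Zn→H2 ratio 1:1 ⇒ n(H2) = 1.1369 mol.
Reaction (2): H2→NH3 ratio 3:2 ⇒ n(NH3) = 0.75793 mol.
Reaction (3): NH3→NH4NO3 ratio 1:1 ⇒ n(NH4NO3) = 0.75793 mol.
Mass of NH4NO3 = 0.75793 × 80.052 = 60.674 g.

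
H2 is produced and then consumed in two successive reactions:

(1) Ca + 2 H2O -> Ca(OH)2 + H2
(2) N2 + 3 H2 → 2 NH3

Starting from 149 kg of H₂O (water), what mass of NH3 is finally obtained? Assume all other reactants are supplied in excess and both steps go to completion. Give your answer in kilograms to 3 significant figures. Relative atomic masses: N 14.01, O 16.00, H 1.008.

M(H2O) = 2(1.008) + 16.00 = 18.016 g/mol.
M(NH3) = 14.01 + 3(1.008) = 17.034 g/mol.
149 kg = 149000 g.
n(H2O) = 149000 / 18.016 = 8270 mol.
Step 1 gives a 2:1 ratio of H2O to H2, so n(H2) = 4135 mol.
In step 2 the H2:NH3 ratio is 3:2, so n(NH3) = 2757 mol.
Mass of NH3 = 2757 × 17.034 = 46960 g = 47.0 kg.

47.0 kg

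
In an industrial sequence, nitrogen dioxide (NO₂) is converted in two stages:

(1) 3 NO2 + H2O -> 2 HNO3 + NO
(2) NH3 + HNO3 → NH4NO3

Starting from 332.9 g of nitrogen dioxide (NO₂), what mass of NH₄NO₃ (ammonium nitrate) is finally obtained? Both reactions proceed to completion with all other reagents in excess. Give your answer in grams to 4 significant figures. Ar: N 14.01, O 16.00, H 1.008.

M(NO2) = 14.01 + 2(16.00) = 46.01 g/mol.
M(NH4NO3) = 2(14.01) + 4(1.008) + 3(16.00) = 80.052 g/mol.
n(NO2) = 332.90 / 46.01 = 7.2354 mol.
Step 1 gives a 3:2 ratio of NO2 to HNO3, so n(HNO3) = 4.8236 mol.
In step 2 the HNO3:NH4NO3 ratio is 1:1, so n(NH4NO3) = 4.8236 mol.
Mass of NH4NO3 = 4.8236 × 80.052 = 386.14 g.

386.1 g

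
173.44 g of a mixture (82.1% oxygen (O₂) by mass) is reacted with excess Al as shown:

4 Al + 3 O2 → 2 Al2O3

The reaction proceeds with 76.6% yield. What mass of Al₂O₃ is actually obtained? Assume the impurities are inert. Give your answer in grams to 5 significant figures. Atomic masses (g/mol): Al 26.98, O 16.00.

Pure O2 available = 173.44 g × 0.821 = 142.394 g.
M(O2) = 2(16.00) = 32.00 g/mol.
M(Al2O3) = 2(26.98) + 3(16.00) = 101.96 g/mol.
n(O2) = 142.394 g / 32.00 g/mol = 4.44982 mol.
From the equation the O2:Al2O3 mole ratio is 3:2, so n(Al2O3) = 4.44982 × 2/3 = 2.96655 mol.
Mass of Al2O3 = 2.96655 mol × 101.96 g/mol = 302.469 g.
Actual mass collected = 302.469 g × 0.766 = 231.691 g.

231.69 g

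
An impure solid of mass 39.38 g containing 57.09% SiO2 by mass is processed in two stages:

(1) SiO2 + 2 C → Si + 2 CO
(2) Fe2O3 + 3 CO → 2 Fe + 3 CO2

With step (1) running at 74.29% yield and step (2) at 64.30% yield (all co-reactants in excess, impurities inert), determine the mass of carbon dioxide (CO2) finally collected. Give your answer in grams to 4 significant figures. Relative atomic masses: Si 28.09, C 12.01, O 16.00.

Pure SiO2 = 39.38 × 0.5709 = 22.482 g.
M(SiO2) = 28.09 + 2(16.00) = 60.09 g/mol.
M(CO2) = 12.01 + 2(16.00) = 44.01 g/mol.
n(SiO2) = 22.482 / 60.09 = 0.37414 mol.
Step 1 (SiO2:CO = 1:2): theoretical n(CO) = 0.74828 mol; at 74.29% yield, n(CO) = 0.55590 mol.
Step 2 (CO:CO2 = 3:3): theoretical n(CO2) = 0.55590 mol, so theoretical mass = 0.55590 × 44.01 = 24.465 g.
At 64.30% yield, actual mass of CO2 = 24.465 × 0.6430 = 15.731 g.

15.73 g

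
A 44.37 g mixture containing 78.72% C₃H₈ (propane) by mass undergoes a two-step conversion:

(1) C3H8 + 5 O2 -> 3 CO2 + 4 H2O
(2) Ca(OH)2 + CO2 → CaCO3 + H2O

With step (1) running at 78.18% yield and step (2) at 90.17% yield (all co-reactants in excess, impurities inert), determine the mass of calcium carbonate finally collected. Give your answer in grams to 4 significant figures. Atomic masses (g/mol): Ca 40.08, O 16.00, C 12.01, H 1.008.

167.7 g

Pure C3H8 = 44.37 × 0.7872 = 34.928 g.
M(C3H8) = 3(12.01) + 8(1.008) = 44.094 g/mol.
M(CaCO3) = 40.08 + 12.01 + 3(16.00) = 100.09 g/mol.
n(C3H8) = 34.928 / 44.094 = 0.79213 mol.
Step 1 (C3H8:CO2 = 1:3): theoretical n(CO2) = 2.3764 mol; at 78.18% yield, n(CO2) = 1.8579 mol.
Step 2 (CO2:CaCO3 = 1:1): theoretical n(CaCO3) = 1.8579 mol, so theoretical mass = 1.8579 × 100.09 = 185.95 g.
At 90.17% yield, actual mass of CaCO3 = 185.95 × 0.9017 = 167.67 g.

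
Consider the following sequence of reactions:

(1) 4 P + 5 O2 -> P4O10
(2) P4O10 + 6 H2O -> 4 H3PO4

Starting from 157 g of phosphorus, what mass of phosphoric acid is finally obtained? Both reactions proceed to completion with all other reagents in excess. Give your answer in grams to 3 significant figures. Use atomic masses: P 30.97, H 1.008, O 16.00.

497 g

M(P) = 30.97 g/mol.
M(H3PO4) = 3(1.008) + 30.97 + 4(16.00) = 97.994 g/mol.
n(P) = 157.0 / 30.97 = 5.069 mol.
Step 1 gives a 4:1 ratio of P to P4O10, so n(P4O10) = 1.267 mol.
In step 2 the P4O10:H3PO4 ratio is 1:4, so n(H3PO4) = 5.069 mol.
Mass of H3PO4 = 5.069 × 97.994 = 496.8 g.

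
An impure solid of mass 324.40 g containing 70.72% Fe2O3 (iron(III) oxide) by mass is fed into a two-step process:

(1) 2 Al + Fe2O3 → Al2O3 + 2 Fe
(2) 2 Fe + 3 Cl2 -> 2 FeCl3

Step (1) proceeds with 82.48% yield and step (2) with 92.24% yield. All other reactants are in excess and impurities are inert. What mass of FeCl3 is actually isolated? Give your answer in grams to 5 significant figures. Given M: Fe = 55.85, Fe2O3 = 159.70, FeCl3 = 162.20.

Pure Fe2O3 = 324.40 × 0.7072 = 229.416 g.
n(Fe2O3) = 229.416 / 159.70 = 1.43654 mol.
Step 1 (Fe2O3:Fe = 1:2): theoretical n(Fe) = 2.87308 mol; at 82.48% yield, n(Fe) = 2.36972 mol.
Step 2 (Fe:FeCl3 = 2:2): theoretical n(FeCl3) = 2.36972 mol, so theoretical mass = 2.36972 × 162.20 = 384.368 g.
At 92.24% yield, actual mass of FeCl3 = 384.368 × 0.9224 = 354.541 g.

354.54 g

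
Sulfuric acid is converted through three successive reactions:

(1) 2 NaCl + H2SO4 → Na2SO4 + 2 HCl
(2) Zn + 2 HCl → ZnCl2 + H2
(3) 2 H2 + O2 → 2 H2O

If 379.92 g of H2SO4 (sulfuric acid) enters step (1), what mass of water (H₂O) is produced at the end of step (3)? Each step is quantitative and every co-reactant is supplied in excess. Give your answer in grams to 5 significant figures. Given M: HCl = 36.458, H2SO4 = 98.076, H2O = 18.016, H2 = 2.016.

n(H2SO4) = 379.92 / 98.076 = 3.87373 mol.
Reaction (1): H2SO4→HCl ratio 1:2 ⇒ n(HCl) = 7.74746 mol.
Reaction (2): HCl→H2 ratio 2:1 ⇒ n(H2) = 3.87373 mol.
Reaction (3): H2→H2O ratio 2:2 ⇒ n(H2O) = 3.87373 mol.
Mass of H2O = 3.87373 × 18.016 = 69.7891 g.

69.789 g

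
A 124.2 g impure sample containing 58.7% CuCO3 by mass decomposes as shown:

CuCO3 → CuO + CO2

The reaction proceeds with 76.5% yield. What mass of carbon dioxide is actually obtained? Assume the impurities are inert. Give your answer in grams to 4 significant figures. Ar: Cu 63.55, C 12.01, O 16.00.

19.87 g

Pure CuCO3 available = 124.2 g × 0.587 = 72.905 g.
M(CuCO3) = 63.55 + 12.01 + 3(16.00) = 123.56 g/mol.
M(CO2) = 12.01 + 2(16.00) = 44.01 g/mol.
n(CuCO3) = 72.905 g / 123.56 g/mol = 0.59004 mol.
From the equation the CuCO3:CO2 mole ratio is 1:1, so n(CO2) = 0.59004 × 1/1 = 0.59004 mol.
Mass of CO2 = 0.59004 mol × 44.01 g/mol = 25.968 g.
Actual mass collected = 25.968 g × 0.765 = 19.865 g.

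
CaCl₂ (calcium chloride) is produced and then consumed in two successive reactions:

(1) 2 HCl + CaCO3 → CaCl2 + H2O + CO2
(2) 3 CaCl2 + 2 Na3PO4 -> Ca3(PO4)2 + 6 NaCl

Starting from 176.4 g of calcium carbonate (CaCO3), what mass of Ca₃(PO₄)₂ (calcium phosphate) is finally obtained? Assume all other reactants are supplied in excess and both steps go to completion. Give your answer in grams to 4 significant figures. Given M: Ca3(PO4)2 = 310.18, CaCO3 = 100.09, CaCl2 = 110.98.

182.2 g

n(CaCO3) = 176.40 / 100.09 = 1.7624 mol.
Step 1 gives a 1:1 ratio of CaCO3 to CaCl2, so n(CaCl2) = 1.7624 mol.
In step 2 the CaCl2:Ca3(PO4)2 ratio is 3:1, so n(Ca3(PO4)2) = 0.58747 mol.
Mass of Ca3(PO4)2 = 0.58747 × 310.18 = 182.22 g.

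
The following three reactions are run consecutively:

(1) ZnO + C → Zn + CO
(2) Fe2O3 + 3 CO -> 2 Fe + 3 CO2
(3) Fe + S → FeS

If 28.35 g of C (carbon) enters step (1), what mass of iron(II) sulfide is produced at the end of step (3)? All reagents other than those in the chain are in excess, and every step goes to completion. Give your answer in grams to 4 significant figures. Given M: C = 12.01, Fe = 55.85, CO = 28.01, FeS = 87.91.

138.3 g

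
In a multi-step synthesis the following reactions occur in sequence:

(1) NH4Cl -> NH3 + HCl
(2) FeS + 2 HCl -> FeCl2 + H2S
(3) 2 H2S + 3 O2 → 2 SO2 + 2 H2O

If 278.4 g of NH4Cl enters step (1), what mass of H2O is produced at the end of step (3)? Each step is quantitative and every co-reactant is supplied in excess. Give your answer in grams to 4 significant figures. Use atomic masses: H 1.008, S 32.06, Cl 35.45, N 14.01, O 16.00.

M(NH4Cl) = 14.01 + 4(1.008) + 35.45 = 53.492 g/mol.
M(H2O) = 2(1.008) + 16.00 = 18.016 g/mol.
n(NH4Cl) = 278.4 / 53.492 = 5.2045 mol.
Reaction (1): NH4Cl→HCl ratio 1:1 ⇒ n(HCl) = 5.2045 mol.
Reaction (2): HCl→H2S ratio 2:1 ⇒ n(H2S) = 2.6023 mol.
Reaction (3): H2S→H2O ratio 2:2 ⇒ n(H2O) = 2.6023 mol.
Mass of H2O = 2.6023 × 18.016 = 46.882 g.

46.88 g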